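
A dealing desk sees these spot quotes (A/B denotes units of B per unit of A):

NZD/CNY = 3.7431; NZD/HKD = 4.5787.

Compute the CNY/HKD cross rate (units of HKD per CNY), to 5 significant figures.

1 CNY ÷ 3.7431 = 0.267158 NZD
0.267158 NZD × 4.5787 = 1.22324 HKD

CNY/HKD = 1.2232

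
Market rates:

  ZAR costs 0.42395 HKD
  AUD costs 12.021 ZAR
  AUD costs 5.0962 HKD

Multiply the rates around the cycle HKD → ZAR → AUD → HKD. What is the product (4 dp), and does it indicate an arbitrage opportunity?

1.0000 (no arbitrage)

Around HKD → ZAR → AUD → HKD: 1 ÷ 0.42395 ÷ 12.021 × 5.0962 = 0.999980
Product ≈ 1 (deviation 0.002%, within rounding noise).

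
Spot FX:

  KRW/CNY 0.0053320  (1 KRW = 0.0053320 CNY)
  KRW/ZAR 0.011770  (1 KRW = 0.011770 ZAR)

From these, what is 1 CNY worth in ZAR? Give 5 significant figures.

CNY/ZAR = 2.2074

1 CNY ÷ 0.0053320 = 187.547 KRW
187.547 KRW × 0.011770 = 2.20743 ZAR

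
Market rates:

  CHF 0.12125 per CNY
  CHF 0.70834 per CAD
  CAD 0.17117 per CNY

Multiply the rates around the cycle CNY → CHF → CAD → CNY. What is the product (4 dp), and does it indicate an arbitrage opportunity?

Around CNY → CHF → CAD → CNY: 1 × 0.12125 ÷ 0.70834 ÷ 0.17117 = 1.000028
Product ≈ 1 (deviation 0.003%, within rounding noise).

1.0000 (no arbitrage)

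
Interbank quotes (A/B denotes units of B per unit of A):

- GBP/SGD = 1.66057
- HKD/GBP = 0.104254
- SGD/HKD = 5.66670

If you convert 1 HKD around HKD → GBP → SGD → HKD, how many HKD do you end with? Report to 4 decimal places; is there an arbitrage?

0.9810 (arbitrage exists)

Around HKD → GBP → SGD → HKD: 1 × 0.104254 × 1.66057 × 5.66670 = 0.981025
Product < 1; profitable direction is HKD → SGD → GBP → HKD.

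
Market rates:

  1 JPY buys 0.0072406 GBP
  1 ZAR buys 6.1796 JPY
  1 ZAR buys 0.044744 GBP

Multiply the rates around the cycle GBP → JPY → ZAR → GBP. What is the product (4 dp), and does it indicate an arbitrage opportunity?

1.0000 (no arbitrage)

Around GBP → JPY → ZAR → GBP: 1 ÷ 0.0072406 ÷ 6.1796 × 0.044744 = 1.000000
Product ≈ 1 (deviation 0.000%, within rounding noise).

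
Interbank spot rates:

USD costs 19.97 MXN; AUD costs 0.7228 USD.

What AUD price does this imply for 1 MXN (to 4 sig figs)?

1 MXN ÷ 19.97 = 0.0500751 USD
0.0500751 USD ÷ 0.7228 = 0.0692793 AUD

MXN/AUD = 0.06928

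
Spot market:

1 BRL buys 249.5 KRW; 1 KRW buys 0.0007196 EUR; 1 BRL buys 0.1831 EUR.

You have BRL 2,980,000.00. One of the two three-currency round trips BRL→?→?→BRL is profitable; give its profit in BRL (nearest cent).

Profit: BRL 59,085.40

Profitable loop is BRL → EUR → KRW → BRL:
BRL 2,980,000.00 × 0.1831 = EUR 545,638.00
EUR 545,638.00 ÷ 0.0007196 = KRW 758,251,807
KRW 758,251,807 ÷ 249.5 = BRL 3,039,085.40
Profit = BRL 3,039,085.40 − BRL 2,980,000.00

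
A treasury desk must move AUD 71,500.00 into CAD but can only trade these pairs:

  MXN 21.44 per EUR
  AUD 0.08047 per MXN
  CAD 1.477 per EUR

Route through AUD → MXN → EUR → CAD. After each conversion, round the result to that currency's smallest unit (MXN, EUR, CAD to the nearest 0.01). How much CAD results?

CAD 61,210.76

AUD 71,500.00 ÷ 0.08047 = MXN 888,529.89
MXN 888,529.89 ÷ 21.44 = EUR 41,442.63
EUR 41,442.63 × 1.477 = CAD 61,210.76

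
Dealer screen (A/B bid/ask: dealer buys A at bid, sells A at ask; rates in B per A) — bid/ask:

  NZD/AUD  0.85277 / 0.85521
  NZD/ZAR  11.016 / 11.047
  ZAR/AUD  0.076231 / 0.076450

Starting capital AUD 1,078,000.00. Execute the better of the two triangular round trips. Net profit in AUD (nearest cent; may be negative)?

Best loop AUD → ZAR → NZD → AUD:
AUD 1,078,000.00 ÷ 0.076450 (buy ZAR at ask) = ZAR 14,100,719.42
ZAR 14,100,719.42 ÷ 11.047 (buy NZD at ask) = NZD 1,276,429.75
NZD 1,276,429.75 × 0.85277 (sell NZD at bid) = AUD 1,088,501.00

Net profit: AUD 10,501.00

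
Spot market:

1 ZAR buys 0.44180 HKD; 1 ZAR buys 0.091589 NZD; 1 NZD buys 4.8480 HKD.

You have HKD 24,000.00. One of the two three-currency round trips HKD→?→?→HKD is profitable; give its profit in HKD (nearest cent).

Profitable loop is HKD → ZAR → NZD → HKD:
HKD 24,000.00 ÷ 0.44180 = ZAR 54,323.22
ZAR 54,323.22 × 0.091589 = NZD 4,975.41
NZD 4,975.41 × 4.8480 = HKD 24,120.79
Profit = HKD 24,120.79 − HKD 24,000.00

Profit: HKD 120.79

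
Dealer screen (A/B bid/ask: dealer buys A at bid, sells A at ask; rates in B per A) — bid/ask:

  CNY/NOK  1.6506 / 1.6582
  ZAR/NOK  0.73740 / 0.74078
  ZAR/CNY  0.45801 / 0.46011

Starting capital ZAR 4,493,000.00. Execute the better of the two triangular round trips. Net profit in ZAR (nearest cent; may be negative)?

Best loop ZAR → CNY → NOK → ZAR:
ZAR 4,493,000.00 × 0.45801 (sell ZAR at bid) = CNY 2,057,838.93
CNY 2,057,838.93 × 1.6506 (sell CNY at bid) = NOK 3,396,668.94
NOK 3,396,668.94 ÷ 0.74078 (buy ZAR at ask) = ZAR 4,585,260.05

Net profit: ZAR 92,260.05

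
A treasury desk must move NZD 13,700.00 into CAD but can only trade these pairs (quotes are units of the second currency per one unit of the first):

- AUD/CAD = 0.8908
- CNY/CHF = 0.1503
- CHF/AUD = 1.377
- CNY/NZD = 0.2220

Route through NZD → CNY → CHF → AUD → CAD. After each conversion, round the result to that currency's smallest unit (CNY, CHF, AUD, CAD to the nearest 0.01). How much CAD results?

NZD 13,700.00 ÷ 0.2220 = CNY 61,711.71
CNY 61,711.71 × 0.1503 = CHF 9,275.27
CHF 9,275.27 × 1.377 = AUD 12,772.05
AUD 12,772.05 × 0.8908 = CAD 11,377.34

CAD 11,377.34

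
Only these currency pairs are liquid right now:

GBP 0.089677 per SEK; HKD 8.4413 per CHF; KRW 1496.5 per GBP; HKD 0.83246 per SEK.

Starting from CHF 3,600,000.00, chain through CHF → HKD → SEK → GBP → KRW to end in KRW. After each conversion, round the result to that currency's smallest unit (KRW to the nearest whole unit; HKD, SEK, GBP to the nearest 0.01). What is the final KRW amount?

CHF 3,600,000.00 × 8.4413 = HKD 30,388,680.00
HKD 30,388,680.00 ÷ 0.83246 = SEK 36,504,672.90
SEK 36,504,672.90 × 0.089677 = GBP 3,273,629.55
GBP 3,273,629.55 × 1496.5 = KRW 4,898,986,622

KRW 4,898,986,622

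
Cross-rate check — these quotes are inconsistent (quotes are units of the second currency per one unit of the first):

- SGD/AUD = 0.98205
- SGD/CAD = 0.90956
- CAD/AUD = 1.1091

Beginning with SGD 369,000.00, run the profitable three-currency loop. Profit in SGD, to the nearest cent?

Profit: SGD 10,048.54

Profitable loop is SGD → CAD → AUD → SGD:
SGD 369,000.00 × 0.90956 = CAD 335,627.64
CAD 335,627.64 × 1.1091 = AUD 372,244.62
AUD 372,244.62 ÷ 0.98205 = SGD 379,048.54
Profit = SGD 379,048.54 − SGD 369,000.00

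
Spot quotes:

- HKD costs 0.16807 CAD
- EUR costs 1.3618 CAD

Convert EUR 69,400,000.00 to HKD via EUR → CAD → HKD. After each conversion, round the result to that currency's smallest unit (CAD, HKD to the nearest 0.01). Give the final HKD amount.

EUR 69,400,000.00 × 1.3618 = CAD 94,508,920.00
CAD 94,508,920.00 ÷ 0.16807 = HKD 562,318,795.74

HKD 562,318,795.74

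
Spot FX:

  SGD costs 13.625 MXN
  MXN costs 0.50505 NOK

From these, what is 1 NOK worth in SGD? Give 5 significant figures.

NOK/SGD = 0.14532

1 NOK ÷ 0.50505 = 1.98 MXN
1.98 MXN ÷ 13.625 = 0.145321 SGD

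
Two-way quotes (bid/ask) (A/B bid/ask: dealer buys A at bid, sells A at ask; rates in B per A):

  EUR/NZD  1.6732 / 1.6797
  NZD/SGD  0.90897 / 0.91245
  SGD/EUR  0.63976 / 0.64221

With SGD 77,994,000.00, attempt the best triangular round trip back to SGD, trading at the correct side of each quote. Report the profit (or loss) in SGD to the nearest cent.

Best loop SGD → NZD → EUR → SGD:
SGD 77,994,000.00 ÷ 0.91245 (buy NZD at ask) = NZD 85,477,560.41
NZD 85,477,560.41 ÷ 1.6797 (buy EUR at ask) = EUR 50,888,587.49
EUR 50,888,587.49 ÷ 0.64221 (buy SGD at ask) = SGD 79,239,793.05

Net profit: SGD 1,245,793.05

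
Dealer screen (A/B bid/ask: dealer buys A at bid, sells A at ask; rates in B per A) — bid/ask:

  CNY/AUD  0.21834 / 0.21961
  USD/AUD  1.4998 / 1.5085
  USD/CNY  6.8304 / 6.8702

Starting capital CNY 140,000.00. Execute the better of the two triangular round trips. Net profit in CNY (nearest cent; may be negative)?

Best loop CNY → USD → AUD → CNY:
CNY 140,000.00 ÷ 6.8702 (buy USD at ask) = USD 20,377.86
USD 20,377.86 × 1.4998 (sell USD at bid) = AUD 30,562.72
AUD 30,562.72 ÷ 0.21961 (buy CNY at ask) = CNY 139,168.16

Net result: CNY -831.84 (no profitable arbitrage after spreads)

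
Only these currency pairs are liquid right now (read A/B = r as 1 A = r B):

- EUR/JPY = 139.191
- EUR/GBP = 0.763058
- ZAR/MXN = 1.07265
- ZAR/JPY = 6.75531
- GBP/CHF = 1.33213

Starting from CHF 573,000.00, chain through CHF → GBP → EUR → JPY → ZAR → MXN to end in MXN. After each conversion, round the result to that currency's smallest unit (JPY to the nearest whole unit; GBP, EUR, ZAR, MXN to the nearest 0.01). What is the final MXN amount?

CHF 573,000.00 ÷ 1.33213 = GBP 430,138.20
GBP 430,138.20 ÷ 0.763058 = EUR 563,703.15
EUR 563,703.15 × 139.191 = JPY 78,462,405
JPY 78,462,405 ÷ 6.75531 = ZAR 11,614,922.93
ZAR 11,614,922.93 × 1.07265 = MXN 12,458,747.08

MXN 12,458,747.08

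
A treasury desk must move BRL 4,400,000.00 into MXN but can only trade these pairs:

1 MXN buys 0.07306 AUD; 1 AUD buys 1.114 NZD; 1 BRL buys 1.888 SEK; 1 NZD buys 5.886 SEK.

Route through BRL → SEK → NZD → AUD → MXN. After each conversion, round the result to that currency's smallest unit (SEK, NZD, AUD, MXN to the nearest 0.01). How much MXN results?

MXN 17,340,816.73

BRL 4,400,000.00 × 1.888 = SEK 8,307,200.00
SEK 8,307,200.00 ÷ 5.886 = NZD 1,411,348.96
NZD 1,411,348.96 ÷ 1.114 = AUD 1,266,920.07
AUD 1,266,920.07 ÷ 0.07306 = MXN 17,340,816.73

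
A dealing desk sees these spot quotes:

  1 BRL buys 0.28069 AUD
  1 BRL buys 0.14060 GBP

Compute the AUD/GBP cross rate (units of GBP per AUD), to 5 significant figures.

1 AUD ÷ 0.28069 = 3.56265 BRL
3.56265 BRL × 0.14060 = 0.500908 GBP

AUD/GBP = 0.50091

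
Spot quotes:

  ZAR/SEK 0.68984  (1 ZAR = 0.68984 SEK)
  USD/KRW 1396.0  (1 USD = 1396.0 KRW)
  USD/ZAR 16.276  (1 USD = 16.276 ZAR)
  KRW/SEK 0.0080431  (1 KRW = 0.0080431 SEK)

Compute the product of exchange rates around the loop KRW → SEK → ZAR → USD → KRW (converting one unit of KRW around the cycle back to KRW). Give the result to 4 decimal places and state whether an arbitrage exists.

1.0000 (no arbitrage)

Around KRW → SEK → ZAR → USD → KRW: 1 × 0.0080431 ÷ 0.68984 ÷ 16.276 × 1396.0 = 1.000030
Product ≈ 1 (deviation 0.003%, within rounding noise).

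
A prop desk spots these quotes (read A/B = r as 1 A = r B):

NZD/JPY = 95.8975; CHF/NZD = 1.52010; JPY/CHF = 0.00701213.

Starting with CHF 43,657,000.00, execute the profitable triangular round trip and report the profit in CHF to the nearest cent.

Profitable loop is CHF → NZD → JPY → CHF:
CHF 43,657,000.00 × 1.52010 = NZD 66,363,005.70
NZD 66,363,005.70 × 95.8975 = JPY 6,364,046,339
JPY 6,364,046,339 × 0.00701213 = CHF 44,625,520.26
Profit = CHF 44,625,520.26 − CHF 43,657,000.00

Profit: CHF 968,520.26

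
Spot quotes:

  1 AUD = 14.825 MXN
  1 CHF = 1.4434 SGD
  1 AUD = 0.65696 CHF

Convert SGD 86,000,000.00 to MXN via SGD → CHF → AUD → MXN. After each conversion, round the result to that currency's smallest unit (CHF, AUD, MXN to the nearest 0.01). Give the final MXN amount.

SGD 86,000,000.00 ÷ 1.4434 = CHF 59,581,543.58
CHF 59,581,543.58 ÷ 0.65696 = AUD 90,692,802.58
AUD 90,692,802.58 × 14.825 = MXN 1,344,520,798.25

MXN 1,344,520,798.25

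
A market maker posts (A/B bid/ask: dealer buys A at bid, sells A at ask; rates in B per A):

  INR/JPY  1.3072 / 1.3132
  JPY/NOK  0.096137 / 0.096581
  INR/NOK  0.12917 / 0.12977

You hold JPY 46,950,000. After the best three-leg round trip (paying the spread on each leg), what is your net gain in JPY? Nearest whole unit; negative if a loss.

Net profit: JPY 866,159

Best loop JPY → INR → NOK → JPY:
JPY 46,950,000 ÷ 1.3132 (buy INR at ask) = INR 35,752,360.65
INR 35,752,360.65 × 0.12917 (sell INR at bid) = NOK 4,618,132.42
NOK 4,618,132.42 ÷ 0.096581 (buy JPY at ask) = JPY 47,816,159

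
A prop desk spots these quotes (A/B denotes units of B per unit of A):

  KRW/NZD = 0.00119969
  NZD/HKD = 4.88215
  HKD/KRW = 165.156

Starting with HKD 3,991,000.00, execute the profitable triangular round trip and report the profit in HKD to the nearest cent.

Profit: HKD 134,790.91

Profitable loop is HKD → NZD → KRW → HKD:
HKD 3,991,000.00 ÷ 4.88215 = NZD 817,467.71
NZD 817,467.71 ÷ 0.00119969 = KRW 681,399,123
KRW 681,399,123 ÷ 165.156 = HKD 4,125,790.91
Profit = HKD 4,125,790.91 − HKD 3,991,000.00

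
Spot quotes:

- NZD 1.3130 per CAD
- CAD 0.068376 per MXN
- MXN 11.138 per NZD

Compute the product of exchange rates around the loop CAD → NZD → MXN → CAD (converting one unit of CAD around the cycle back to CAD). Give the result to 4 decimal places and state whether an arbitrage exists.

0.9999 (no arbitrage)

Around CAD → NZD → MXN → CAD: 1 × 1.3130 × 11.138 × 0.068376 = 0.999944
Product ≈ 1 (deviation 0.006%, within rounding noise).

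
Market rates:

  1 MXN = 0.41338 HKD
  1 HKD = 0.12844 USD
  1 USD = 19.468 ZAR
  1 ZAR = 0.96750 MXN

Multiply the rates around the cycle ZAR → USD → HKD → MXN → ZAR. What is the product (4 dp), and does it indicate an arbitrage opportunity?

Around ZAR → USD → HKD → MXN → ZAR: 1 ÷ 19.468 ÷ 0.12844 ÷ 0.41338 ÷ 0.96750 = 0.999949
Product ≈ 1 (deviation 0.005%, within rounding noise).

0.9999 (no arbitrage)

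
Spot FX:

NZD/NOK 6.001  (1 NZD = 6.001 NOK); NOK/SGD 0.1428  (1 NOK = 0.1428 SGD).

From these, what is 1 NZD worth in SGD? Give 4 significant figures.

NZD/SGD = 0.8569

1 NZD × 6.001 = 6.001 NOK
6.001 NOK × 0.1428 = 0.856943 SGD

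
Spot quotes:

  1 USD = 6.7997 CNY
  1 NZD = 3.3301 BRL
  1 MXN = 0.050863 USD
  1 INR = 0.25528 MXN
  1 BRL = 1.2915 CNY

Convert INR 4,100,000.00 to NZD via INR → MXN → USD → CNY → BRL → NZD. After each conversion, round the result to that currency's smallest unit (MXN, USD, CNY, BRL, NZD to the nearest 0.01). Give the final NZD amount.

INR 4,100,000.00 × 0.25528 = MXN 1,046,648.00
MXN 1,046,648.00 × 0.050863 = USD 53,235.66
USD 53,235.66 × 6.7997 = CNY 361,986.52
CNY 361,986.52 ÷ 1.2915 = BRL 280,283.79
BRL 280,283.79 ÷ 3.3301 = NZD 84,166.78

NZD 84,166.78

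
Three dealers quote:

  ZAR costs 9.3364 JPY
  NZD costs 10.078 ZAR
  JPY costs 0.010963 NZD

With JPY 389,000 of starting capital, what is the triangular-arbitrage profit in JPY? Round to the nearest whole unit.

Profitable loop is JPY → NZD → ZAR → JPY:
JPY 389,000 × 0.010963 = NZD 4,264.61
NZD 4,264.61 × 10.078 = ZAR 42,978.71
ZAR 42,978.71 × 9.3364 = JPY 401,266
Profit = JPY 401,266 − JPY 389,000

Profit: JPY 12,266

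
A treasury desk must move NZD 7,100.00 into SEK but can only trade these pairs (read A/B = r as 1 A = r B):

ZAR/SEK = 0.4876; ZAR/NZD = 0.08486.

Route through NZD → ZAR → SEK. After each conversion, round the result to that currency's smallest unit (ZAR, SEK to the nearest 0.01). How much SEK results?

NZD 7,100.00 ÷ 0.08486 = ZAR 83,667.22
ZAR 83,667.22 × 0.4876 = SEK 40,796.14

SEK 40,796.14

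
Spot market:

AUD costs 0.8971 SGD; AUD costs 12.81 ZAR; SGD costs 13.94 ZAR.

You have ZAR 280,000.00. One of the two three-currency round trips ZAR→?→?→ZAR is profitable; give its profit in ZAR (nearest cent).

Profit: ZAR 6,816.10

Profitable loop is ZAR → SGD → AUD → ZAR:
ZAR 280,000.00 ÷ 13.94 = SGD 20,086.08
SGD 20,086.08 ÷ 0.8971 = AUD 22,390.02
AUD 22,390.02 × 12.81 = ZAR 286,816.10
Profit = ZAR 286,816.10 − ZAR 280,000.00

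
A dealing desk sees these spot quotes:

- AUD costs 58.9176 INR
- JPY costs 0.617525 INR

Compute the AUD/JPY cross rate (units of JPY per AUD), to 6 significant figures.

AUD/JPY = 95.4093

1 AUD × 58.9176 = 58.9176 INR
58.9176 INR ÷ 0.617525 = 95.4093 JPY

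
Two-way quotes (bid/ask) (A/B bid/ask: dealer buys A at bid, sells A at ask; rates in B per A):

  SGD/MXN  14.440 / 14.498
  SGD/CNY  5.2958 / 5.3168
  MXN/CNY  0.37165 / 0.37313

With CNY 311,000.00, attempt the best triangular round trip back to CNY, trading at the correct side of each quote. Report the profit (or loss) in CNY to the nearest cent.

Best loop CNY → SGD → MXN → CNY:
CNY 311,000.00 ÷ 5.3168 (buy SGD at ask) = SGD 58,493.83
SGD 58,493.83 × 14.440 (sell SGD at bid) = MXN 844,650.92
MXN 844,650.92 × 0.37165 (sell MXN at bid) = CNY 313,914.51

Net profit: CNY 2,914.51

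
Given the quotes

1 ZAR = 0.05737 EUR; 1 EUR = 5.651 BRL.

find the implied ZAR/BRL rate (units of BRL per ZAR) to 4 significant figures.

ZAR/BRL = 0.3242

1 ZAR × 0.05737 = 0.05737 EUR
0.05737 EUR × 5.651 = 0.324198 BRL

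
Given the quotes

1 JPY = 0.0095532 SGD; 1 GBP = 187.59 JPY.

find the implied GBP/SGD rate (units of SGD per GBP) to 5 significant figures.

GBP/SGD = 1.7921

1 GBP × 187.59 = 187.59 JPY
187.59 JPY × 0.0095532 = 1.79208 SGD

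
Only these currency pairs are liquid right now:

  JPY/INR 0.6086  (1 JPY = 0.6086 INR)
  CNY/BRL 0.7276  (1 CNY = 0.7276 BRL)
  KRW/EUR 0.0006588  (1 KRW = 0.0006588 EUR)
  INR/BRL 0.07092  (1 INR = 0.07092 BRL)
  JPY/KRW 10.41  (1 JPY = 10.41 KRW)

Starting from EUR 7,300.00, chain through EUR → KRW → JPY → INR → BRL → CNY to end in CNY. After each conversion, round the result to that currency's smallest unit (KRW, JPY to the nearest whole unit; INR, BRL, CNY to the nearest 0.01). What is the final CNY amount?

EUR 7,300.00 ÷ 0.0006588 = KRW 11,080,753
KRW 11,080,753 ÷ 10.41 = JPY 1,064,434
JPY 1,064,434 × 0.6086 = INR 647,814.53
INR 647,814.53 × 0.07092 = BRL 45,943.01
BRL 45,943.01 ÷ 0.7276 = CNY 63,143.22

CNY 63,143.22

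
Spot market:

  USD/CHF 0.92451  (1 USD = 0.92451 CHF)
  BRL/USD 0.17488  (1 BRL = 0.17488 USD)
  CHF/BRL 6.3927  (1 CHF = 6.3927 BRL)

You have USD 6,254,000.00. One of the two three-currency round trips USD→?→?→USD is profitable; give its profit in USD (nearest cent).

Profit: USD 209,890.02

Profitable loop is USD → CHF → BRL → USD:
USD 6,254,000.00 × 0.92451 = CHF 5,781,885.54
CHF 5,781,885.54 × 6.3927 = BRL 36,961,859.69
BRL 36,961,859.69 × 0.17488 = USD 6,463,890.02
Profit = USD 6,463,890.02 − USD 6,254,000.00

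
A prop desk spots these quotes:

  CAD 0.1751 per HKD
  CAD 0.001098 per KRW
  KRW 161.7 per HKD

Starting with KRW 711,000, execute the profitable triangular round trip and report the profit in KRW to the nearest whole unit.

Profitable loop is KRW → CAD → HKD → KRW:
KRW 711,000 × 0.001098 = CAD 780.68
CAD 780.68 ÷ 0.1751 = HKD 4,458.47
HKD 4,458.47 × 161.7 = KRW 720,935
Profit = KRW 720,935 − KRW 711,000

Profit: KRW 9,935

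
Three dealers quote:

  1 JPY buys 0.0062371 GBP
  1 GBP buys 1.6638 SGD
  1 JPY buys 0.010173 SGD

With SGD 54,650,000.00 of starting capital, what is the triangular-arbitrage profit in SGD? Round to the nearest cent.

Profitable loop is SGD → JPY → GBP → SGD:
SGD 54,650,000.00 ÷ 0.010173 = JPY 5,372,063,305
JPY 5,372,063,305 × 0.0062371 = GBP 33,506,096.04
GBP 33,506,096.04 × 1.6638 = SGD 55,747,442.59
Profit = SGD 55,747,442.59 − SGD 54,650,000.00

Profit: SGD 1,097,442.59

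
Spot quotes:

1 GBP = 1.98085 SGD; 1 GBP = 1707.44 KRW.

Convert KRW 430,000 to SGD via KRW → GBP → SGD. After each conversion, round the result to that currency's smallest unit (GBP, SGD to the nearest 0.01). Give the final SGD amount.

KRW 430,000 ÷ 1707.44 = GBP 251.84
GBP 251.84 × 1.98085 = SGD 498.86

SGD 498.86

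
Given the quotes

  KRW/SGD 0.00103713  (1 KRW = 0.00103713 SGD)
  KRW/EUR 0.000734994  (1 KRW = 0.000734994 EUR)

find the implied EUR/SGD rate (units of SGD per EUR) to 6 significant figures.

1 EUR ÷ 0.000734994 = 1360.56 KRW
1360.56 KRW × 0.00103713 = 1.41107 SGD

EUR/SGD = 1.41107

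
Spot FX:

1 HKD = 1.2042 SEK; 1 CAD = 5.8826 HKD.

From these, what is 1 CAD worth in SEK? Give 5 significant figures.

CAD/SEK = 7.0838

1 CAD × 5.8826 = 5.8826 HKD
5.8826 HKD × 1.2042 = 7.08383 SEK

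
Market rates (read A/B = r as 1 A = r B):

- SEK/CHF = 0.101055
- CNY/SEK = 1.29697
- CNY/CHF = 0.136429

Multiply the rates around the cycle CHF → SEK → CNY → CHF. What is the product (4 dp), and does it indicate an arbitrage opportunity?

Around CHF → SEK → CNY → CHF: 1 ÷ 0.101055 ÷ 1.29697 × 0.136429 = 1.040924
Product > 1; profitable direction is CHF → SEK → CNY → CHF.

1.0409 (arbitrage exists)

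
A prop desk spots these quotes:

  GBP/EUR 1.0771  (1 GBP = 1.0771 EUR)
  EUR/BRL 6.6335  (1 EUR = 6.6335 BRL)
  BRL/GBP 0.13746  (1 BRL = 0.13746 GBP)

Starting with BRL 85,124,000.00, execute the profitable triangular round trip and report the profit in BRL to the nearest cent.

Profitable loop is BRL → EUR → GBP → BRL:
BRL 85,124,000.00 ÷ 6.6335 = EUR 12,832,441.40
EUR 12,832,441.40 ÷ 1.0771 = GBP 11,913,881.16
GBP 11,913,881.16 ÷ 0.13746 = BRL 86,671,621.99
Profit = BRL 86,671,621.99 − BRL 85,124,000.00

Profit: BRL 1,547,621.99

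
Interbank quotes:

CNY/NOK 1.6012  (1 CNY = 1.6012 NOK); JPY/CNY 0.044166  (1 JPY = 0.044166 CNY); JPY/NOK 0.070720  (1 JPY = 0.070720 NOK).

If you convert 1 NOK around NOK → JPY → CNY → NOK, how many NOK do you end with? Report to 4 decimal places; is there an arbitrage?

1.0000 (no arbitrage)

Around NOK → JPY → CNY → NOK: 1 ÷ 0.070720 × 0.044166 × 1.6012 = 0.999980
Product ≈ 1 (deviation 0.002%, within rounding noise).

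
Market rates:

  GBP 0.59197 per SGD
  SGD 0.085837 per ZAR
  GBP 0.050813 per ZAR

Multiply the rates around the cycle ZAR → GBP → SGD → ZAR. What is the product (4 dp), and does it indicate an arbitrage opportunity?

1.0000 (no arbitrage)

Around ZAR → GBP → SGD → ZAR: 1 × 0.050813 ÷ 0.59197 ÷ 0.085837 = 1.000001
Product ≈ 1 (deviation 0.000%, within rounding noise).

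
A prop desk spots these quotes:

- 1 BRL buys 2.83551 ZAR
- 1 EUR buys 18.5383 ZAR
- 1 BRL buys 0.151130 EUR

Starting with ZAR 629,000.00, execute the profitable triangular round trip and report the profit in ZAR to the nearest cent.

Profit: ZAR 7,592.09

Profitable loop is ZAR → EUR → BRL → ZAR:
ZAR 629,000.00 ÷ 18.5383 = EUR 33,929.76
EUR 33,929.76 ÷ 0.151130 = BRL 224,507.09
BRL 224,507.09 × 2.83551 = ZAR 636,592.09
Profit = ZAR 636,592.09 − ZAR 629,000.00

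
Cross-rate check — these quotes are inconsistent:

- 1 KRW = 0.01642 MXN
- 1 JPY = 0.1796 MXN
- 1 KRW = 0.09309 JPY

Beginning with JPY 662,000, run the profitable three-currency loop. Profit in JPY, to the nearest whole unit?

Profit: JPY 12,053

Profitable loop is JPY → MXN → KRW → JPY:
JPY 662,000 × 0.1796 = MXN 118,895.20
MXN 118,895.20 ÷ 0.01642 = KRW 7,240,877
KRW 7,240,877 × 0.09309 = JPY 674,053
Profit = JPY 674,053 − JPY 662,000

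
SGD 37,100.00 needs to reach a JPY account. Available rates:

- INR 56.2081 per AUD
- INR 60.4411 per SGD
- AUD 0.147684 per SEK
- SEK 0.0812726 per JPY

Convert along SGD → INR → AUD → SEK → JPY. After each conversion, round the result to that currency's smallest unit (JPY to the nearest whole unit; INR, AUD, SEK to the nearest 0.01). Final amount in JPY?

JPY 3,323,761

SGD 37,100.00 × 60.4411 = INR 2,242,364.81
INR 2,242,364.81 ÷ 56.2081 = AUD 39,893.98
AUD 39,893.98 ÷ 0.147684 = SEK 270,130.68
SEK 270,130.68 ÷ 0.0812726 = JPY 3,323,761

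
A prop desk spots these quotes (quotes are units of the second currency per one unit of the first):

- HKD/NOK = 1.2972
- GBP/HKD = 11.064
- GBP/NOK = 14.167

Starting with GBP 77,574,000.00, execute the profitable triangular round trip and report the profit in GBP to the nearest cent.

Profit: GBP 1,014,210.37

Profitable loop is GBP → HKD → NOK → GBP:
GBP 77,574,000.00 × 11.064 = HKD 858,278,736.00
HKD 858,278,736.00 × 1.2972 = NOK 1,113,359,176.34
NOK 1,113,359,176.34 ÷ 14.167 = GBP 78,588,210.37
Profit = GBP 78,588,210.37 − GBP 77,574,000.00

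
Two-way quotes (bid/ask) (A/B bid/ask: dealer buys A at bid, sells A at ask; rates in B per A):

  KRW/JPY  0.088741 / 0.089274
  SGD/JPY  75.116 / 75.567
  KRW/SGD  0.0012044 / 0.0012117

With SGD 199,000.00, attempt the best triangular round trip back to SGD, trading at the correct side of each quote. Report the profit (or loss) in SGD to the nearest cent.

Net profit: SGD 2,665.35

Best loop SGD → JPY → KRW → SGD:
SGD 199,000.00 × 75.116 (sell SGD at bid) = JPY 14,948,084
JPY 14,948,084 ÷ 0.089274 (buy KRW at ask) = KRW 167,440,509
KRW 167,440,509 × 0.0012044 (sell KRW at bid) = SGD 201,665.35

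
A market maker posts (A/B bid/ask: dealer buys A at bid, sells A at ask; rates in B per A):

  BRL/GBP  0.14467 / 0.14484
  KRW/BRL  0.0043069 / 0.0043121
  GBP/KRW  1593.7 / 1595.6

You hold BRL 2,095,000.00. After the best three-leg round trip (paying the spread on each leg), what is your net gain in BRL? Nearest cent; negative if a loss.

Net profit: BRL 7,241.76

Best loop BRL → KRW → GBP → BRL:
BRL 2,095,000.00 ÷ 0.0043121 (buy KRW at ask) = KRW 485,842,165
KRW 485,842,165 ÷ 1595.6 (buy GBP at ask) = GBP 304,488.70
GBP 304,488.70 ÷ 0.14484 (buy BRL at ask) = BRL 2,102,241.76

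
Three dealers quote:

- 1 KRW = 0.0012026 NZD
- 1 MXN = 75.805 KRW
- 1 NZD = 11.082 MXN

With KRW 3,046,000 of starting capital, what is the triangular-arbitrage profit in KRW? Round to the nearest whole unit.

Profit: KRW 31,281

Profitable loop is KRW → NZD → MXN → KRW:
KRW 3,046,000 × 0.0012026 = NZD 3,663.12
NZD 3,663.12 × 11.082 = MXN 40,594.69
MXN 40,594.69 × 75.805 = KRW 3,077,281
Profit = KRW 3,077,281 − KRW 3,046,000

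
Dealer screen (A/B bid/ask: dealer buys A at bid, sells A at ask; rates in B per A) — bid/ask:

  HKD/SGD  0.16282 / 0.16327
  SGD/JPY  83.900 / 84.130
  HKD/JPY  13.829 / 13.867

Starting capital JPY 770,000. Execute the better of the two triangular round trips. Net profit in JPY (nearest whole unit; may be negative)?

Best loop JPY → SGD → HKD → JPY:
JPY 770,000 ÷ 84.130 (buy SGD at ask) = SGD 9,152.50
SGD 9,152.50 ÷ 0.16327 (buy HKD at ask) = HKD 56,057.46
HKD 56,057.46 × 13.829 (sell HKD at bid) = JPY 775,219

Net profit: JPY 5,219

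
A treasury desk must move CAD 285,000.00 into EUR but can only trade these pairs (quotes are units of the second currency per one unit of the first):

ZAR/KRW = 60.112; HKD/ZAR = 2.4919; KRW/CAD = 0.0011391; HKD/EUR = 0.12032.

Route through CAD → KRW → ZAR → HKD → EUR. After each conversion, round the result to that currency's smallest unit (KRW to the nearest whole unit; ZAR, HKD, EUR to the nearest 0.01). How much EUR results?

EUR 200,968.99

CAD 285,000.00 ÷ 0.0011391 = KRW 250,197,524
KRW 250,197,524 ÷ 60.112 = ZAR 4,162,189.31
ZAR 4,162,189.31 ÷ 2.4919 = HKD 1,670,287.46
HKD 1,670,287.46 × 0.12032 = EUR 200,968.99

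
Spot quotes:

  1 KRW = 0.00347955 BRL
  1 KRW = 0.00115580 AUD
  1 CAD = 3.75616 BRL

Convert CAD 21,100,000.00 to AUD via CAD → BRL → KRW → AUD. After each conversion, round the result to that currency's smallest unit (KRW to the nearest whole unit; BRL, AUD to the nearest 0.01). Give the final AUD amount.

CAD 21,100,000.00 × 3.75616 = BRL 79,254,976.00
BRL 79,254,976.00 ÷ 0.00347955 = KRW 22,777,363,740
KRW 22,777,363,740 × 0.00115580 = AUD 26,326,077.01

AUD 26,326,077.01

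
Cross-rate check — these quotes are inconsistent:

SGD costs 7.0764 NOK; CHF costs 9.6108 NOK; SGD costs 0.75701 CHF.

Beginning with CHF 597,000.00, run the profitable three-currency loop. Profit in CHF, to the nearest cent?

Profitable loop is CHF → NOK → SGD → CHF:
CHF 597,000.00 × 9.6108 = NOK 5,737,647.60
NOK 5,737,647.60 ÷ 7.0764 = SGD 810,814.48
SGD 810,814.48 × 0.75701 = CHF 613,794.67
Profit = CHF 613,794.67 − CHF 597,000.00

Profit: CHF 16,794.67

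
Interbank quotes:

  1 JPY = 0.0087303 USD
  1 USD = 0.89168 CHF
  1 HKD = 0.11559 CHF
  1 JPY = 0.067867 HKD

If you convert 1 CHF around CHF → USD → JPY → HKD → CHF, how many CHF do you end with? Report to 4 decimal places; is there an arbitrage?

Around CHF → USD → JPY → HKD → CHF: 1 ÷ 0.89168 ÷ 0.0087303 × 0.067867 × 0.11559 = 1.007722
Product > 1; profitable direction is CHF → USD → JPY → HKD → CHF.

1.0077 (arbitrage exists)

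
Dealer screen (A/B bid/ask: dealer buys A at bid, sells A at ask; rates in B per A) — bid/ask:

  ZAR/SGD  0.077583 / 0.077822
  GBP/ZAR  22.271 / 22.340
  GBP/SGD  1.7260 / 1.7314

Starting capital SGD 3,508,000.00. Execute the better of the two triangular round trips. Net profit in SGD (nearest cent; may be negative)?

Net result: SGD -7,190.66 (no profitable arbitrage after spreads)

Best loop SGD → GBP → ZAR → SGD:
SGD 3,508,000.00 ÷ 1.7314 (buy GBP at ask) = GBP 2,026,106.04
GBP 2,026,106.04 × 22.271 (sell GBP at bid) = ZAR 45,123,407.65
ZAR 45,123,407.65 × 0.077583 (sell ZAR at bid) = SGD 3,500,809.34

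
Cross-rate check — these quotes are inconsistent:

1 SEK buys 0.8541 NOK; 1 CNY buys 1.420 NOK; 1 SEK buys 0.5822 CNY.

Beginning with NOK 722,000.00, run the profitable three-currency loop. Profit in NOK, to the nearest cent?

Profit: NOK 23,908.19

Profitable loop is NOK → CNY → SEK → NOK:
NOK 722,000.00 ÷ 1.420 = CNY 508,450.70
CNY 508,450.70 ÷ 0.5822 = SEK 873,326.53
SEK 873,326.53 × 0.8541 = NOK 745,908.19
Profit = NOK 745,908.19 − NOK 722,000.00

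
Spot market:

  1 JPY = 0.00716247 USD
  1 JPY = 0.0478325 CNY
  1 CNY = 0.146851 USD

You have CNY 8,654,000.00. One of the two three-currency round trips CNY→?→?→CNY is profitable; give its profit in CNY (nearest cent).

Profit: CNY 170,288.91

Profitable loop is CNY → JPY → USD → CNY:
CNY 8,654,000.00 ÷ 0.0478325 = JPY 180,923,013
JPY 180,923,013 × 0.00716247 = USD 1,295,855.65
USD 1,295,855.65 ÷ 0.146851 = CNY 8,824,288.91
Profit = CNY 8,824,288.91 − CNY 8,654,000.00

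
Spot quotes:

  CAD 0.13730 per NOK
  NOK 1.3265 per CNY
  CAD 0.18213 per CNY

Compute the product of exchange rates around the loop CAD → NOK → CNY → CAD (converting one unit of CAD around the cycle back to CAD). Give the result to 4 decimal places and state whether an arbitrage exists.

Around CAD → NOK → CNY → CAD: 1 ÷ 0.13730 ÷ 1.3265 × 0.18213 = 1.000009
Product ≈ 1 (deviation 0.001%, within rounding noise).

1.0000 (no arbitrage)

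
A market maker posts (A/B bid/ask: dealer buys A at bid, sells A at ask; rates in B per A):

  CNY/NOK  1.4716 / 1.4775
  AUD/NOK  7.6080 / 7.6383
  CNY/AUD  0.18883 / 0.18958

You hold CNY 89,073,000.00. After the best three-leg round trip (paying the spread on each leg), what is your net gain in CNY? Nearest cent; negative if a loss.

Best loop CNY → NOK → AUD → CNY:
CNY 89,073,000.00 × 1.4716 (sell CNY at bid) = NOK 131,079,826.80
NOK 131,079,826.80 ÷ 7.6383 (buy AUD at ask) = AUD 17,160,863.91
AUD 17,160,863.91 ÷ 0.18958 (buy CNY at ask) = CNY 90,520,434.17

Net profit: CNY 1,447,434.17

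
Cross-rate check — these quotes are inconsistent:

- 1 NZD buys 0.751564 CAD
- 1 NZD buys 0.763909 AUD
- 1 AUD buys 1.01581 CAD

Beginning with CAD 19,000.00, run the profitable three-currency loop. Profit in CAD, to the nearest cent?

Profitable loop is CAD → NZD → AUD → CAD:
CAD 19,000.00 ÷ 0.751564 = NZD 25,280.61
NZD 25,280.61 × 0.763909 = AUD 19,312.09
AUD 19,312.09 × 1.01581 = CAD 19,617.41
Profit = CAD 19,617.41 − CAD 19,000.00

Profit: CAD 617.41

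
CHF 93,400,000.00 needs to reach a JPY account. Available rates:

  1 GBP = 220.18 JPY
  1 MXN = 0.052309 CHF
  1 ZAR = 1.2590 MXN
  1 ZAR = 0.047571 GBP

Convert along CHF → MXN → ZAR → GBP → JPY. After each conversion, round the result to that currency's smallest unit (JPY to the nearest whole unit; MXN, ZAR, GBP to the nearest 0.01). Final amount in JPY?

JPY 14,854,733,910

CHF 93,400,000.00 ÷ 0.052309 = MXN 1,785,543,596.70
MXN 1,785,543,596.70 ÷ 1.2590 = ZAR 1,418,223,666.96
ZAR 1,418,223,666.96 × 0.047571 = GBP 67,466,318.06
GBP 67,466,318.06 × 220.18 = JPY 14,854,733,910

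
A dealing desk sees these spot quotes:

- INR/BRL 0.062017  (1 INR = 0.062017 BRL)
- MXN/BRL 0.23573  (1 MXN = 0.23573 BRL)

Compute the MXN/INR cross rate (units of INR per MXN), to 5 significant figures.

1 MXN × 0.23573 = 0.23573 BRL
0.23573 BRL ÷ 0.062017 = 3.80105 INR

MXN/INR = 3.8011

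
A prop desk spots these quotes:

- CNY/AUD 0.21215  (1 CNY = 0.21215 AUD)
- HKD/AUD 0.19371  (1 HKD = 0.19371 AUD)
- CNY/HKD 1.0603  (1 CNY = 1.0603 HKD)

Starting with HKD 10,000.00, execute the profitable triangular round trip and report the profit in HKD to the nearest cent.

Profit: HKD 329.09

Profitable loop is HKD → CNY → AUD → HKD:
HKD 10,000.00 ÷ 1.0603 = CNY 9,431.29
CNY 9,431.29 × 0.21215 = AUD 2,000.85
AUD 2,000.85 ÷ 0.19371 = HKD 10,329.09
Profit = HKD 10,329.09 − HKD 10,000.00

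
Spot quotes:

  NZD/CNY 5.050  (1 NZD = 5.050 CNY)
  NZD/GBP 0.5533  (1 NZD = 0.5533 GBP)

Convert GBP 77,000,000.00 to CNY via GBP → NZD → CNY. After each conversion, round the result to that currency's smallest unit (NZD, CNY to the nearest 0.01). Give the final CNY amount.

GBP 77,000,000.00 ÷ 0.5533 = NZD 139,165,009.94
NZD 139,165,009.94 × 5.050 = CNY 702,783,300.20

CNY 702,783,300.20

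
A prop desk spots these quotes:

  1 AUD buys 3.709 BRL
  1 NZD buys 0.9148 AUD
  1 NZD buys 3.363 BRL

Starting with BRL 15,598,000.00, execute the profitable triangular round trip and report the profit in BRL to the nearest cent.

Profitable loop is BRL → NZD → AUD → BRL:
BRL 15,598,000.00 ÷ 3.363 = NZD 4,638,120.73
NZD 4,638,120.73 × 0.9148 = AUD 4,242,952.84
AUD 4,242,952.84 × 3.709 = BRL 15,737,112.08
Profit = BRL 15,737,112.08 − BRL 15,598,000.00

Profit: BRL 139,112.08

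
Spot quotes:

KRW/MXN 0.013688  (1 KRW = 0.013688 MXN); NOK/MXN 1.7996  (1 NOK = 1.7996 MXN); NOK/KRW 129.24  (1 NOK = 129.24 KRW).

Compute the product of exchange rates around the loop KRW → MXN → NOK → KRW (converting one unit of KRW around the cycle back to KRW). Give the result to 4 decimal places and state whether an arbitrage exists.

0.9830 (arbitrage exists)

Around KRW → MXN → NOK → KRW: 1 × 0.013688 ÷ 1.7996 × 129.24 = 0.983017
Product < 1; profitable direction is KRW → NOK → MXN → KRW.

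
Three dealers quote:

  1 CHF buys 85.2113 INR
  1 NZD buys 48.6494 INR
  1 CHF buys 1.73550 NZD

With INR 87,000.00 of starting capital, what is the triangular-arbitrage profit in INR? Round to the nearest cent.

Profit: INR 804.01

Profitable loop is INR → NZD → CHF → INR:
INR 87,000.00 ÷ 48.6494 = NZD 1,788.31
NZD 1,788.31 ÷ 1.73550 = CHF 1,030.43
CHF 1,030.43 × 85.2113 = INR 87,804.01
Profit = INR 87,804.01 − INR 87,000.00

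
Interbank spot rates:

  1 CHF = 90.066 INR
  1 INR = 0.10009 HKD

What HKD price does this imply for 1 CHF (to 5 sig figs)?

CHF/HKD = 9.0147

1 CHF × 90.066 = 90.066 INR
90.066 INR × 0.10009 = 9.01471 HKD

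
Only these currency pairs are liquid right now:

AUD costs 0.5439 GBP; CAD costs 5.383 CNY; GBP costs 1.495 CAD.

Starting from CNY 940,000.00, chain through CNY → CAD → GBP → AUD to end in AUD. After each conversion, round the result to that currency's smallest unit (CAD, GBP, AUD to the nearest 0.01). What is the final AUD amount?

CNY 940,000.00 ÷ 5.383 = CAD 174,623.82
CAD 174,623.82 ÷ 1.495 = GBP 116,805.23
GBP 116,805.23 ÷ 0.5439 = AUD 214,754.97

AUD 214,754.97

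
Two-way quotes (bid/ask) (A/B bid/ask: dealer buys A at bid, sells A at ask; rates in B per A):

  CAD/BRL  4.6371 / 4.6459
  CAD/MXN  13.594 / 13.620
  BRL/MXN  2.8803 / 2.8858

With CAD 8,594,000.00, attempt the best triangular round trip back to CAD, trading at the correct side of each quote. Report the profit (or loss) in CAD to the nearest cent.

Net profit: CAD 119,778.74

Best loop CAD → MXN → BRL → CAD:
CAD 8,594,000.00 × 13.594 (sell CAD at bid) = MXN 116,826,836.00
MXN 116,826,836.00 ÷ 2.8858 (buy BRL at ask) = BRL 40,483,344.65
BRL 40,483,344.65 ÷ 4.6459 (buy CAD at ask) = CAD 8,713,778.74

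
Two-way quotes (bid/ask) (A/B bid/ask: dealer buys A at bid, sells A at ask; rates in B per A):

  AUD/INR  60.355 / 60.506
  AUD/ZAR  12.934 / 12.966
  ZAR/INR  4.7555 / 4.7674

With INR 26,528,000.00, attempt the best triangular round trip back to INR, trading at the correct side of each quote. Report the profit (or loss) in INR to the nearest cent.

Best loop INR → AUD → ZAR → INR:
INR 26,528,000.00 ÷ 60.506 (buy AUD at ask) = AUD 438,435.86
AUD 438,435.86 × 12.934 (sell AUD at bid) = ZAR 5,670,729.38
ZAR 5,670,729.38 × 4.7555 (sell ZAR at bid) = INR 26,967,153.58

Net profit: INR 439,153.58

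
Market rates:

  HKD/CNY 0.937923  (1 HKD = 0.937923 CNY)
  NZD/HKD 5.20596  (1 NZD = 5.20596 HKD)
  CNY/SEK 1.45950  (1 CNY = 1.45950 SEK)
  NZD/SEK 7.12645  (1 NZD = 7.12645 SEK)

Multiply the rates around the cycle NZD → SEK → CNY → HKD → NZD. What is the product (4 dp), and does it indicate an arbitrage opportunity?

1.0000 (no arbitrage)

Around NZD → SEK → CNY → HKD → NZD: 1 × 7.12645 ÷ 1.45950 ÷ 0.937923 ÷ 5.20596 = 1.000003
Product ≈ 1 (deviation 0.000%, within rounding noise).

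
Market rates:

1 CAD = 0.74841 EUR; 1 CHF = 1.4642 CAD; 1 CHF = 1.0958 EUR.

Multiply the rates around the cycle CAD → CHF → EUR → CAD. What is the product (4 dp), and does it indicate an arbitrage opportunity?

Around CAD → CHF → EUR → CAD: 1 ÷ 1.4642 × 1.0958 ÷ 0.74841 = 0.999980
Product ≈ 1 (deviation 0.002%, within rounding noise).

1.0000 (no arbitrage)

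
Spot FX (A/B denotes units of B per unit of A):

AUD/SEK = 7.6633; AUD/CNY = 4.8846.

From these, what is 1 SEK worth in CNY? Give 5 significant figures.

1 SEK ÷ 7.6633 = 0.130492 AUD
0.130492 AUD × 4.8846 = 0.637402 CNY

SEK/CNY = 0.63740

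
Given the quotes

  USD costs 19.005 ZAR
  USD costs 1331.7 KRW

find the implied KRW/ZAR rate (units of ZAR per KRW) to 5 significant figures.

KRW/ZAR = 0.014271

1 KRW ÷ 1331.7 = 0.00075092 USD
0.00075092 USD × 19.005 = 0.0142712 ZAR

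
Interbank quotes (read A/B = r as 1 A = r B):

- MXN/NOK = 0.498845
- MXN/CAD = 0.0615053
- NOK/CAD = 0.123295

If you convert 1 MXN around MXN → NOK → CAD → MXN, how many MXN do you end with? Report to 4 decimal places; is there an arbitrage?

1.0000 (no arbitrage)

Around MXN → NOK → CAD → MXN: 1 × 0.498845 × 0.123295 ÷ 0.0615053 = 0.999997
Product ≈ 1 (deviation 0.000%, within rounding noise).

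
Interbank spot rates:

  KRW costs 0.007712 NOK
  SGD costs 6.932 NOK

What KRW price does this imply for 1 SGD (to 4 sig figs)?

1 SGD × 6.932 = 6.932 NOK
6.932 NOK ÷ 0.007712 = 898.859 KRW

SGD/KRW = 898.9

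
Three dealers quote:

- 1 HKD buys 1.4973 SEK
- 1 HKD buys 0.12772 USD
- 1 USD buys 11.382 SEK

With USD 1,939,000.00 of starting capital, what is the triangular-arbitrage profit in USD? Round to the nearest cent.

Profit: USD 58,142.91

Profitable loop is USD → HKD → SEK → USD:
USD 1,939,000.00 ÷ 0.12772 = HKD 15,181,647.35
HKD 15,181,647.35 × 1.4973 = SEK 22,731,480.58
SEK 22,731,480.58 ÷ 11.382 = USD 1,997,142.91
Profit = USD 1,997,142.91 − USD 1,939,000.00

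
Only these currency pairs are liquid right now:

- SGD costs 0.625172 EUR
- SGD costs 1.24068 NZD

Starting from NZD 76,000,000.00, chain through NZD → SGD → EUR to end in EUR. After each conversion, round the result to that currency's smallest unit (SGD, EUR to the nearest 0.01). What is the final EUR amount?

NZD 76,000,000.00 ÷ 1.24068 = SGD 61,256,730.18
SGD 61,256,730.18 × 0.625172 = EUR 38,295,992.52

EUR 38,295,992.52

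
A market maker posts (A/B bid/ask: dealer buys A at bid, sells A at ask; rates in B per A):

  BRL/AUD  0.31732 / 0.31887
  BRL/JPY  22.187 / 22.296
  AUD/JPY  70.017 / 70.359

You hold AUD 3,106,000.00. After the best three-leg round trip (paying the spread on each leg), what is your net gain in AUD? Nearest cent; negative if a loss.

Net result: AUD -10,894.62 (no profitable arbitrage after spreads)

Best loop AUD → JPY → BRL → AUD:
AUD 3,106,000.00 × 70.017 (sell AUD at bid) = JPY 217,472,802
JPY 217,472,802 ÷ 22.296 (buy BRL at ask) = BRL 9,753,893.16
BRL 9,753,893.16 × 0.31732 (sell BRL at bid) = AUD 3,095,105.38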